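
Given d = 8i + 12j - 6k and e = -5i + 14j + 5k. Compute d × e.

(144, -10, 172)

i: 12·5 - (-6)·14 = 60 - (-84) = 144
j: (-6)·(-5) - 8·5 = 30 - 40 = -10
k: 8·14 - 12·(-5) = 112 - (-60) = 172
d × e = (144, -10, 172)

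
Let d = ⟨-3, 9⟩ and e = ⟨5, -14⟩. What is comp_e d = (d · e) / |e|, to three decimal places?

d · e = (-3)·5 + 9·(-14) = -15 - 126 = -141
|e| = √(25 + 196) = √221 ≈ 14.8661
comp_e d = -141 / √221 ≈ -9.485

-9.485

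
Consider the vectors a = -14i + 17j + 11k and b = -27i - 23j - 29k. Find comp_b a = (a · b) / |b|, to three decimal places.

-7.247

a · b = (-14)·(-27) + 17·(-23) + 11·(-29) = 378 - 391 - 319 = -332
|b| = √(729 + 529 + 841) = √2099 ≈ 45.8148
comp_b a = -332 / √2099 ≈ -7.247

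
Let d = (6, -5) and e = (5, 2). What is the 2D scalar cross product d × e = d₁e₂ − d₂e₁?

37

6·2 - (-5)·5 = 12 - (-25) = 37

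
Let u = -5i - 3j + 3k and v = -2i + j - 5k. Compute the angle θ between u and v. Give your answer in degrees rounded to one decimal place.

u · v = (-5)·(-2) + (-3)·1 + 3·(-5) = 10 - 3 - 15 = -8
|u|² = 25 + 9 + 9 = 43,  |u| = √43 ≈ 6.557439
|v|² = 4 + 1 + 25 = 30,  |v| = √30 ≈ 5.477226
cos θ = -8 / (6.557439 · 5.477226) ≈ -0.22274
θ = arccos(-0.22274) ≈ 102.9°

102.9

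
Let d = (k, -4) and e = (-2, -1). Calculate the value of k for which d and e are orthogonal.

d · e = k·(-2) + (-4)·(-1) = 4 - 2k
Set equal to 0: -2k = -4, so k = 2.

2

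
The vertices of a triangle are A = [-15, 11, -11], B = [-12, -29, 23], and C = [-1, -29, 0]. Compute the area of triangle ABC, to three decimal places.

AB = (3, -40, 34),  AC = (14, -40, 11)
i: (-40)·11 - 34·(-40) = -440 - (-1360) = 920
j: 34·14 - 3·11 = 476 - 33 = 443
k: 3·(-40) - (-40)·14 = -120 - (-560) = 440
AB × AC = (920, 443, 440)
|AB × AC| = √1236249 ≈ 1111.8673
area = ½ · 1111.8673 ≈ 555.934

555.934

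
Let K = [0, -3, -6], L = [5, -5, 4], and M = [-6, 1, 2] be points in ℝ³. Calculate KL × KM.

(-56, -100, 8)

KL = (5, -2, 10)
KM = (-6, 4, 8)
i: (-2)·8 - 10·4 = -16 - 40 = -56
j: 10·(-6) - 5·8 = -60 - 40 = -100
k: 5·4 - (-2)·(-6) = 20 - 12 = 8
KL × KM = (-56, -100, 8)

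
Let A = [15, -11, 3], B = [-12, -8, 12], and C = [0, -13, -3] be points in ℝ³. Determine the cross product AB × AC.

(0, -297, 99)

AB = (-27, 3, 9)
AC = (-15, -2, -6)
i: 3·(-6) - 9·(-2) = -18 - (-18) = 0
j: 9·(-15) - (-27)·(-6) = -135 - 162 = -297
k: (-27)·(-2) - 3·(-15) = 54 - (-45) = 99
AB × AC = (0, -297, 99)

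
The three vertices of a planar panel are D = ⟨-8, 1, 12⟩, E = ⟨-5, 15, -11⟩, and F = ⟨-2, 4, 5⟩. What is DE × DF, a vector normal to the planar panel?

(-29, -117, -75)

DE = (3, 14, -23)
DF = (6, 3, -7)
i: 14·(-7) - (-23)·3 = -98 - (-69) = -29
j: (-23)·6 - 3·(-7) = -138 - (-21) = -117
k: 3·3 - 14·6 = 9 - 84 = -75
DE × DF = (-29, -117, -75)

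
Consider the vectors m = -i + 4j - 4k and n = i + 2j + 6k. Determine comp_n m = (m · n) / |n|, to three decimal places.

-2.655

m · n = (-1)·1 + 4·2 + (-4)·6 = -1 + 8 - 24 = -17
|n| = √(1 + 4 + 36) = √41 ≈ 6.4031
comp_n m = -17 / √41 ≈ -2.655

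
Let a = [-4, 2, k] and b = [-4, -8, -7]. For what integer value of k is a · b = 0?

a · b = (-4)·(-4) + 2·(-8) + k·(-7) = 0 - 7k
Set equal to 0: -7k = 0, so k = 0.

0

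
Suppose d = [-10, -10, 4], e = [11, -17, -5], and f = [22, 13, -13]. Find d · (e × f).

-1122

e × f:
i: (-17)·(-13) - (-5)·13 = 221 - (-65) = 286
j: (-5)·22 - 11·(-13) = -110 - (-143) = 33
k: 11·13 - (-17)·22 = 143 - (-374) = 517
e × f = (286, 33, 517)
d · (e × f) = (-10)·286 + (-10)·33 + 4·517 = -2860 - 330 + 2068 = -1122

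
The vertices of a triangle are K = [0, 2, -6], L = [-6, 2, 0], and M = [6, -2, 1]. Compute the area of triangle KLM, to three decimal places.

KL = (-6, 0, 6),  KM = (6, -4, 7)
i: 0·7 - 6·(-4) = 0 - (-24) = 24
j: 6·6 - (-6)·7 = 36 - (-42) = 78
k: (-6)·(-4) - 0·6 = 24 - 0 = 24
KL × KM = (24, 78, 24)
|KL × KM| = √7236 ≈ 85.0647
area = ½ · 85.0647 ≈ 42.532

42.532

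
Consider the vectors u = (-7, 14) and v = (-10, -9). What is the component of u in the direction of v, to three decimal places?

-4.162

u · v = (-7)·(-10) + 14·(-9) = 70 - 126 = -56
|v| = √(100 + 81) = √181 ≈ 13.4536
comp_v u = -56 / √181 ≈ -4.162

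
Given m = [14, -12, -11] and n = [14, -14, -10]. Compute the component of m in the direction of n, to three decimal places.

21.370

m · n = 14·14 + (-12)·(-14) + (-11)·(-10) = 196 + 168 + 110 = 474
|n| = √(196 + 196 + 100) = √492 ≈ 22.1811
comp_n m = 474 / √492 ≈ 21.370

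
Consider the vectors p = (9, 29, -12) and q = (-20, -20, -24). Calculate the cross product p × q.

(-936, 456, 400)

i: 29·(-24) - (-12)·(-20) = -696 - 240 = -936
j: (-12)·(-20) - 9·(-24) = 240 - (-216) = 456
k: 9·(-20) - 29·(-20) = -180 - (-580) = 400
p × q = (-936, 456, 400)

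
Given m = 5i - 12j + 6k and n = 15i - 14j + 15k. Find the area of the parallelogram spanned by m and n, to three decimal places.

146.769

i: (-12)·15 - 6·(-14) = -180 - (-84) = -96
j: 6·15 - 5·15 = 90 - 75 = 15
k: 5·(-14) - (-12)·15 = -70 - (-180) = 110
m × n = (-96, 15, 110)
|m × n| = √((-96)² + 15² + 110²) = √21541 ≈ 146.7685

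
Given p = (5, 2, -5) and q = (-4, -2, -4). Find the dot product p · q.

p · q = 5·(-4) + 2·(-2) + (-5)·(-4) = -20 - 4 + 20 = -4

-4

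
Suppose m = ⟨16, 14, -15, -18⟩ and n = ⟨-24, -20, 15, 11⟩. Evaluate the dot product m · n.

m · n = 16·(-24) + 14·(-20) + (-15)·15 + (-18)·11 = -384 - 280 - 225 - 198 = -1087

-1087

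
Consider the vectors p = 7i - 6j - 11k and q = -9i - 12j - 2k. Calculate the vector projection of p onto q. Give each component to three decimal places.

(-1.218, -1.624, -0.271)

p · q = 7·(-9) + (-6)·(-12) + (-11)·(-2) = -63 + 72 + 22 = 31
|q|² = 81 + 144 + 4 = 229
proj_q p = (31/229) · (-9, -12, -2) ≈ (-1.218, -1.624, -0.271)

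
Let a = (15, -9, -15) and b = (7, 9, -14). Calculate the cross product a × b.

i: (-9)·(-14) - (-15)·9 = 126 - (-135) = 261
j: (-15)·7 - 15·(-14) = -105 - (-210) = 105
k: 15·9 - (-9)·7 = 135 - (-63) = 198
a × b = (261, 105, 198)

(261, 105, 198)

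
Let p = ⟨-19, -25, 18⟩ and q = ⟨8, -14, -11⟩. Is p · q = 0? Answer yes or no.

yes

p · q = (-19)·8 + (-25)·(-14) + 18·(-11) = -152 + 350 - 198 = 0
Zero, so the vectors are orthogonal.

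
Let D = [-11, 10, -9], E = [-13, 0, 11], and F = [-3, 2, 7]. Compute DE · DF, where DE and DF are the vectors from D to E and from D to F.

DE = E − D = (-2, -10, 20)
DF = F − D = (8, -8, 16)
DE · DF = (-2)·8 + (-10)·(-8) + 20·16 = -16 + 80 + 320 = 384

384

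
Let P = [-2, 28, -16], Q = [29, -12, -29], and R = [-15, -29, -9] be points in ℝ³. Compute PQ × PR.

PQ = (31, -40, -13)
PR = (-13, -57, 7)
i: (-40)·7 - (-13)·(-57) = -280 - 741 = -1021
j: (-13)·(-13) - 31·7 = 169 - 217 = -48
k: 31·(-57) - (-40)·(-13) = -1767 - 520 = -2287
PQ × PR = (-1021, -48, -2287)

(-1021, -48, -2287)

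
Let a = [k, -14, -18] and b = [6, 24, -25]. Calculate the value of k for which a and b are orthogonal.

-19

a · b = k·6 + (-14)·24 + (-18)·(-25) = 114 + 6k
Set equal to 0: 6k = -114, so k = -19.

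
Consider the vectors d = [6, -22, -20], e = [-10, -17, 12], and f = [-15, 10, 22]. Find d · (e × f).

e × f:
i: (-17)·22 - 12·10 = -374 - 120 = -494
j: 12·(-15) - (-10)·22 = -180 - (-220) = 40
k: (-10)·10 - (-17)·(-15) = -100 - 255 = -355
e × f = (-494, 40, -355)
d · (e × f) = 6·(-494) + (-22)·40 + (-20)·(-355) = -2964 - 880 + 7100 = 3256

3256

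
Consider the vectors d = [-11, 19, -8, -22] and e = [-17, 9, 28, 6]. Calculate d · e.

d · e = (-11)·(-17) + 19·9 + (-8)·28 + (-22)·6 = 187 + 171 - 224 - 132 = 2

2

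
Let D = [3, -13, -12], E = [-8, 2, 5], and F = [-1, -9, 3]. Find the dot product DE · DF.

359

DE = E − D = (-11, 15, 17)
DF = F − D = (-4, 4, 15)
DE · DF = (-11)·(-4) + 15·4 + 17·15 = 44 + 60 + 255 = 359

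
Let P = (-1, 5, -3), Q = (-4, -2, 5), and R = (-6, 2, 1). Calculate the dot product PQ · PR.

PQ = Q − P = (-3, -7, 8)
PR = R − P = (-5, -3, 4)
PQ · PR = (-3)·(-5) + (-7)·(-3) + 8·4 = 15 + 21 + 32 = 68

68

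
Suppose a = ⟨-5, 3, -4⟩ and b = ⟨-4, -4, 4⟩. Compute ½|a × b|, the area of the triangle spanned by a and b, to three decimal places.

24.166

i: 3·4 - (-4)·(-4) = 12 - 16 = -4
j: (-4)·(-4) - (-5)·4 = 16 - (-20) = 36
k: (-5)·(-4) - 3·(-4) = 20 - (-12) = 32
a × b = (-4, 36, 32)
|a × b| = √((-4)² + 36² + 32²) = √2336 ≈ 48.3322
area = ½ · 48.3322 ≈ 24.166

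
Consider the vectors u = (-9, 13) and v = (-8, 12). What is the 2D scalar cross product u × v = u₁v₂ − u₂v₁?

-4

(-9)·12 - 13·(-8) = -108 - (-104) = -4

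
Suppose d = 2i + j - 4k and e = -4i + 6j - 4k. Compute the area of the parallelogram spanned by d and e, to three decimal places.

35.100

i: 1·(-4) - (-4)·6 = -4 - (-24) = 20
j: (-4)·(-4) - 2·(-4) = 16 - (-8) = 24
k: 2·6 - 1·(-4) = 12 - (-4) = 16
d × e = (20, 24, 16)
|d × e| = √(20² + 24² + 16²) = √1232 ≈ 35.0999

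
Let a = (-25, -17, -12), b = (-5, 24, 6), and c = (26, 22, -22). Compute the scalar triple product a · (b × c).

b × c:
i: 24·(-22) - 6·22 = -528 - 132 = -660
j: 6·26 - (-5)·(-22) = 156 - 110 = 46
k: (-5)·22 - 24·26 = -110 - 624 = -734
b × c = (-660, 46, -734)
a · (b × c) = (-25)·(-660) + (-17)·46 + (-12)·(-734) = 16500 - 782 + 8808 = 24526

24526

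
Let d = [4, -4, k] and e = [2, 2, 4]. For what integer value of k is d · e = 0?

0

d · e = 4·2 + (-4)·2 + k·4 = 0 + 4k
Set equal to 0: 4k = 0, so k = 0.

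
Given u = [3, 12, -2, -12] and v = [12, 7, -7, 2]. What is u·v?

110

u · v = 3·12 + 12·7 + (-2)·(-7) + (-12)·2 = 36 + 84 + 14 - 24 = 110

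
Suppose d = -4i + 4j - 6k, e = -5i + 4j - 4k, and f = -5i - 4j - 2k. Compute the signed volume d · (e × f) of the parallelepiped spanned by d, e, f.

-104

e × f:
i: 4·(-2) - (-4)·(-4) = -8 - 16 = -24
j: (-4)·(-5) - (-5)·(-2) = 20 - 10 = 10
k: (-5)·(-4) - 4·(-5) = 20 - (-20) = 40
e × f = (-24, 10, 40)
d · (e × f) = (-4)·(-24) + 4·10 + (-6)·40 = 96 + 40 - 240 = -104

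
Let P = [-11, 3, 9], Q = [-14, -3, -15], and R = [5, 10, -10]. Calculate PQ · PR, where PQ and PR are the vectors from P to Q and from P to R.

PQ = Q − P = (-3, -6, -24)
PR = R − P = (16, 7, -19)
PQ · PR = (-3)·16 + (-6)·7 + (-24)·(-19) = -48 - 42 + 456 = 366

366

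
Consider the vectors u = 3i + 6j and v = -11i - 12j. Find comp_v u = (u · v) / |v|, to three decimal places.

-6.450

u · v = 3·(-11) + 6·(-12) = -33 - 72 = -105
|v| = √(121 + 144) = √265 ≈ 16.2788
comp_v u = -105 / √265 ≈ -6.450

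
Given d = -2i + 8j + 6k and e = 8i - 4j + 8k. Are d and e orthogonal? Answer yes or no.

yes

d · e = (-2)·8 + 8·(-4) + 6·8 = -16 - 32 + 48 = 0
Zero, so the vectors are orthogonal.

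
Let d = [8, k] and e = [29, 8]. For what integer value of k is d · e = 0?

d · e = 8·29 + k·8 = 232 + 8k
Set equal to 0: 8k = -232, so k = -29.

-29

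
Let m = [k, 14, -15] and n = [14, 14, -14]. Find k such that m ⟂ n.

m · n = k·14 + 14·14 + (-15)·(-14) = 406 + 14k
Set equal to 0: 14k = -406, so k = -29.

-29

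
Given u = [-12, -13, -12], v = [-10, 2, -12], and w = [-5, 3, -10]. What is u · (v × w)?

568

v × w:
i: 2·(-10) - (-12)·3 = -20 - (-36) = 16
j: (-12)·(-5) - (-10)·(-10) = 60 - 100 = -40
k: (-10)·3 - 2·(-5) = -30 - (-10) = -20
v × w = (16, -40, -20)
u · (v × w) = (-12)·16 + (-13)·(-40) + (-12)·(-20) = -192 + 520 + 240 = 568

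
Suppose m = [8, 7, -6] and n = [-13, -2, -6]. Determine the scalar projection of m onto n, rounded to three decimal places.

-5.672

m · n = 8·(-13) + 7·(-2) + (-6)·(-6) = -104 - 14 + 36 = -82
|n| = √(169 + 4 + 36) = √209 ≈ 14.4568
comp_n m = -82 / √209 ≈ -5.672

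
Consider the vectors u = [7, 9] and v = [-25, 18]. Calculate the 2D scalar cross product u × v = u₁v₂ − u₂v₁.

351

7·18 - 9·(-25) = 126 - (-225) = 351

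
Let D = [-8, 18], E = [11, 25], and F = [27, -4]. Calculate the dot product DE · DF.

511

DE = E − D = (19, 7)
DF = F − D = (35, -22)
DE · DF = 19·35 + 7·(-22) = 665 - 154 = 511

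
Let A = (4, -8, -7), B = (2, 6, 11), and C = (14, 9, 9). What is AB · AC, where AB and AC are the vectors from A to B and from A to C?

506

AB = B − A = (-2, 14, 18)
AC = C − A = (10, 17, 16)
AB · AC = (-2)·10 + 14·17 + 18·16 = -20 + 238 + 288 = 506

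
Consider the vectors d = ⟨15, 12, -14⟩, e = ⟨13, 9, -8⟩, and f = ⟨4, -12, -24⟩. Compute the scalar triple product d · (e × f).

1368

e × f:
i: 9·(-24) - (-8)·(-12) = -216 - 96 = -312
j: (-8)·4 - 13·(-24) = -32 - (-312) = 280
k: 13·(-12) - 9·4 = -156 - 36 = -192
e × f = (-312, 280, -192)
d · (e × f) = 15·(-312) + 12·280 + (-14)·(-192) = -4680 + 3360 + 2688 = 1368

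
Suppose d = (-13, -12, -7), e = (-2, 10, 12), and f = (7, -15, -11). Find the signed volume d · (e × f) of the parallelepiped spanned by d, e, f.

e × f:
i: 10·(-11) - 12·(-15) = -110 - (-180) = 70
j: 12·7 - (-2)·(-11) = 84 - 22 = 62
k: (-2)·(-15) - 10·7 = 30 - 70 = -40
e × f = (70, 62, -40)
d · (e × f) = (-13)·70 + (-12)·62 + (-7)·(-40) = -910 - 744 + 280 = -1374

-1374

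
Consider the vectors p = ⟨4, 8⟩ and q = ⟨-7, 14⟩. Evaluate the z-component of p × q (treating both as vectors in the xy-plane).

112

4·14 - 8·(-7) = 56 - (-56) = 112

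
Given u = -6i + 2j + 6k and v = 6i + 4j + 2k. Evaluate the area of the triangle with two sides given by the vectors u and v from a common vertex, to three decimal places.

i: 2·2 - 6·4 = 4 - 24 = -20
j: 6·6 - (-6)·2 = 36 - (-12) = 48
k: (-6)·4 - 2·6 = -24 - 12 = -36
u × v = (-20, 48, -36)
|u × v| = √((-20)² + 48² + (-36)²) = √4000 ≈ 63.2456
area = ½ · 63.2456 ≈ 31.623

31.623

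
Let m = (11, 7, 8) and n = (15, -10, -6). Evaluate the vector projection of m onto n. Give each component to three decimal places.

(1.953, -1.302, -0.781)

m · n = 11·15 + 7·(-10) + 8·(-6) = 165 - 70 - 48 = 47
|n|² = 225 + 100 + 36 = 361
proj_n m = (47/361) · (15, -10, -6) ≈ (1.953, -1.302, -0.781)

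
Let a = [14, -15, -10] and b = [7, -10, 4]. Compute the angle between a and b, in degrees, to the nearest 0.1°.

44.8

a · b = 14·7 + (-15)·(-10) + (-10)·4 = 98 + 150 - 40 = 208
|a|² = 196 + 225 + 100 = 521,  |a| = √521 ≈ 22.825424
|b|² = 49 + 100 + 16 = 165,  |b| = √165 ≈ 12.845233
cos θ = 208 / (22.825424 · 12.845233) ≈ 0.70942
θ = arccos(0.70942) ≈ 44.8°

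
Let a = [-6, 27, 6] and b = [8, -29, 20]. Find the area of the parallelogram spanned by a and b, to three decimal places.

734.700

i: 27·20 - 6·(-29) = 540 - (-174) = 714
j: 6·8 - (-6)·20 = 48 - (-120) = 168
k: (-6)·(-29) - 27·8 = 174 - 216 = -42
a × b = (714, 168, -42)
|a × b| = √(714² + 168² + (-42)²) = √539784 ≈ 734.6999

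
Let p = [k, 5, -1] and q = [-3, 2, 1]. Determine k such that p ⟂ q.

3

p · q = k·(-3) + 5·2 + (-1)·1 = 9 - 3k
Set equal to 0: -3k = -9, so k = 3.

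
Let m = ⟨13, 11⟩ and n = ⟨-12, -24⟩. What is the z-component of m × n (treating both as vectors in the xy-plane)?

-180

13·(-24) - 11·(-12) = -312 - (-132) = -180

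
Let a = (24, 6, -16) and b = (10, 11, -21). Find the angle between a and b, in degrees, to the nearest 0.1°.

32.1

a · b = 24·10 + 6·11 + (-16)·(-21) = 240 + 66 + 336 = 642
|a|² = 576 + 36 + 256 = 868,  |a| = √868 ≈ 29.461840
|b|² = 100 + 121 + 441 = 662,  |b| = √662 ≈ 25.729361
cos θ = 642 / (29.461840 · 25.729361) ≈ 0.84693
θ = arccos(0.84693) ≈ 32.1°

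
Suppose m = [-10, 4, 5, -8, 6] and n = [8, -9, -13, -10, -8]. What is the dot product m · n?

-149

m · n = (-10)·8 + 4·(-9) + 5·(-13) + (-8)·(-10) + 6·(-8) = -80 - 36 - 65 + 80 - 48 = -149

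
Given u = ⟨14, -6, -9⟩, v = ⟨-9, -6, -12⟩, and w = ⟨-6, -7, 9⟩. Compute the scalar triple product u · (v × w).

-3093

v × w:
i: (-6)·9 - (-12)·(-7) = -54 - 84 = -138
j: (-12)·(-6) - (-9)·9 = 72 - (-81) = 153
k: (-9)·(-7) - (-6)·(-6) = 63 - 36 = 27
v × w = (-138, 153, 27)
u · (v × w) = 14·(-138) + (-6)·153 + (-9)·27 = -1932 - 918 - 243 = -3093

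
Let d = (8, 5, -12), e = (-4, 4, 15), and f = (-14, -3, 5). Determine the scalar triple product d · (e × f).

-1246

e × f:
i: 4·5 - 15·(-3) = 20 - (-45) = 65
j: 15·(-14) - (-4)·5 = -210 - (-20) = -190
k: (-4)·(-3) - 4·(-14) = 12 - (-56) = 68
e × f = (65, -190, 68)
d · (e × f) = 8·65 + 5·(-190) + (-12)·68 = 520 - 950 - 816 = -1246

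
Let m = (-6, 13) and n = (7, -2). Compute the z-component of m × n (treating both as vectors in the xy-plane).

(-6)·(-2) - 13·7 = 12 - 91 = -79

-79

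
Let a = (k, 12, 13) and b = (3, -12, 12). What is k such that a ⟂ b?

-4

a · b = k·3 + 12·(-12) + 13·12 = 12 + 3k
Set equal to 0: 3k = -12, so k = -4.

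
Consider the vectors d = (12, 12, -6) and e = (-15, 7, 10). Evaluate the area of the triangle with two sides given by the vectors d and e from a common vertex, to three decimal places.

i: 12·10 - (-6)·7 = 120 - (-42) = 162
j: (-6)·(-15) - 12·10 = 90 - 120 = -30
k: 12·7 - 12·(-15) = 84 - (-180) = 264
d × e = (162, -30, 264)
|d × e| = √(162² + (-30)² + 264²) = √96840 ≈ 311.1913
area = ½ · 311.1913 ≈ 155.596

155.596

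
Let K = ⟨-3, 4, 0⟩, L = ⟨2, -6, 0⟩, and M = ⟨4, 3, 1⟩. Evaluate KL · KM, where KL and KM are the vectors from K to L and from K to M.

KL = L − K = (5, -10, 0)
KM = M − K = (7, -1, 1)
KL · KM = 5·7 + (-10)·(-1) + 0·1 = 35 + 10 + 0 = 45

45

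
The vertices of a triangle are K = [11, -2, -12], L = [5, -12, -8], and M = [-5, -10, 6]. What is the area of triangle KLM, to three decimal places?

95.373

KL = (-6, -10, 4),  KM = (-16, -8, 18)
i: (-10)·18 - 4·(-8) = -180 - (-32) = -148
j: 4·(-16) - (-6)·18 = -64 - (-108) = 44
k: (-6)·(-8) - (-10)·(-16) = 48 - 160 = -112
KL × KM = (-148, 44, -112)
|KL × KM| = √36384 ≈ 190.7459
area = ½ · 190.7459 ≈ 95.373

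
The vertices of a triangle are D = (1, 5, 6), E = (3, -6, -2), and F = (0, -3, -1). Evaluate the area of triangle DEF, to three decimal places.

DE = (2, -11, -8),  DF = (-1, -8, -7)
i: (-11)·(-7) - (-8)·(-8) = 77 - 64 = 13
j: (-8)·(-1) - 2·(-7) = 8 - (-14) = 22
k: 2·(-8) - (-11)·(-1) = -16 - 11 = -27
DE × DF = (13, 22, -27)
|DE × DF| = √1382 ≈ 37.1753
area = ½ · 37.1753 ≈ 18.588

18.588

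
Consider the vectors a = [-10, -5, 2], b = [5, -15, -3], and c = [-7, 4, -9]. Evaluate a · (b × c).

b × c:
i: (-15)·(-9) - (-3)·4 = 135 - (-12) = 147
j: (-3)·(-7) - 5·(-9) = 21 - (-45) = 66
k: 5·4 - (-15)·(-7) = 20 - 105 = -85
b × c = (147, 66, -85)
a · (b × c) = (-10)·147 + (-5)·66 + 2·(-85) = -1470 - 330 - 170 = -1970

-1970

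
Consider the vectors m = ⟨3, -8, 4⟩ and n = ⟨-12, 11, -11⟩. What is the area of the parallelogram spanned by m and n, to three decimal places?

i: (-8)·(-11) - 4·11 = 88 - 44 = 44
j: 4·(-12) - 3·(-11) = -48 - (-33) = -15
k: 3·11 - (-8)·(-12) = 33 - 96 = -63
m × n = (44, -15, -63)
|m × n| = √(44² + (-15)² + (-63)²) = √6130 ≈ 78.2943

78.294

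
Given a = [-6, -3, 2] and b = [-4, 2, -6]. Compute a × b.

(14, -44, -24)

i: (-3)·(-6) - 2·2 = 18 - 4 = 14
j: 2·(-4) - (-6)·(-6) = -8 - 36 = -44
k: (-6)·2 - (-3)·(-4) = -12 - 12 = -24
a × b = (14, -44, -24)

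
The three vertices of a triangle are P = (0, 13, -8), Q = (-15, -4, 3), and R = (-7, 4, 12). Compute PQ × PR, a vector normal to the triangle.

PQ = (-15, -17, 11)
PR = (-7, -9, 20)
i: (-17)·20 - 11·(-9) = -340 - (-99) = -241
j: 11·(-7) - (-15)·20 = -77 - (-300) = 223
k: (-15)·(-9) - (-17)·(-7) = 135 - 119 = 16
PQ × PR = (-241, 223, 16)

(-241, 223, 16)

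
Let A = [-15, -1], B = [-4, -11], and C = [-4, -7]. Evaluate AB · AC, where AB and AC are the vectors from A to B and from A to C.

181

AB = B − A = (11, -10)
AC = C − A = (11, -6)
AB · AC = 11·11 + (-10)·(-6) = 121 + 60 = 181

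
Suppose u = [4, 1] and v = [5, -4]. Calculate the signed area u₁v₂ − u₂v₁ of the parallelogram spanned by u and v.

-21

4·(-4) - 1·5 = -16 - 5 = -21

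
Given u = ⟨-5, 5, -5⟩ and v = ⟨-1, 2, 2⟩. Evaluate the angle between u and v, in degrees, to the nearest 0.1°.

78.9

u · v = (-5)·(-1) + 5·2 + (-5)·2 = 5 + 10 - 10 = 5
|u|² = 25 + 25 + 25 = 75,  |u| = √75 ≈ 8.660254
|v|² = 1 + 4 + 4 = 9,  |v| = √9 ≈ 3.000000
cos θ = 5 / (8.660254 · 3.000000) ≈ 0.19245
θ = arccos(0.19245) ≈ 78.9°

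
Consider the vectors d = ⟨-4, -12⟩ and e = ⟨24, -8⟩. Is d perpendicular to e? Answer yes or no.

d · e = (-4)·24 + (-12)·(-8) = -96 + 96 = 0
Zero, so the vectors are orthogonal.

yes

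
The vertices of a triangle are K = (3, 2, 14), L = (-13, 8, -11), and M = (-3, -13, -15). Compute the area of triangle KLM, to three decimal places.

KL = (-16, 6, -25),  KM = (-6, -15, -29)
i: 6·(-29) - (-25)·(-15) = -174 - 375 = -549
j: (-25)·(-6) - (-16)·(-29) = 150 - 464 = -314
k: (-16)·(-15) - 6·(-6) = 240 - (-36) = 276
KL × KM = (-549, -314, 276)
|KL × KM| = √476173 ≈ 690.0529
area = ½ · 690.0529 ≈ 345.026

345.026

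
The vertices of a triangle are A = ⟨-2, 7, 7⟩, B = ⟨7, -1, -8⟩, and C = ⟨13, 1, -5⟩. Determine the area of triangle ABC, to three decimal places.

67.233

AB = (9, -8, -15),  AC = (15, -6, -12)
i: (-8)·(-12) - (-15)·(-6) = 96 - 90 = 6
j: (-15)·15 - 9·(-12) = -225 - (-108) = -117
k: 9·(-6) - (-8)·15 = -54 - (-120) = 66
AB × AC = (6, -117, 66)
|AB × AC| = √18081 ≈ 134.4656
area = ½ · 134.4656 ≈ 67.233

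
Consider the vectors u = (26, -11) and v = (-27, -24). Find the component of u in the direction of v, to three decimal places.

u · v = 26·(-27) + (-11)·(-24) = -702 + 264 = -438
|v| = √(729 + 576) = √1305 ≈ 36.1248
comp_v u = -438 / √1305 ≈ -12.125

-12.125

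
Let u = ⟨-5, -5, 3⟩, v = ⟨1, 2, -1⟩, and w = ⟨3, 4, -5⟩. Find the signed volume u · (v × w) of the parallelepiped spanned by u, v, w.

14

v × w:
i: 2·(-5) - (-1)·4 = -10 - (-4) = -6
j: (-1)·3 - 1·(-5) = -3 - (-5) = 2
k: 1·4 - 2·3 = 4 - 6 = -2
v × w = (-6, 2, -2)
u · (v × w) = (-5)·(-6) + (-5)·2 + 3·(-2) = 30 - 10 - 6 = 14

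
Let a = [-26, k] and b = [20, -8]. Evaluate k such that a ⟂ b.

a · b = (-26)·20 + k·(-8) = -520 - 8k
Set equal to 0: -8k = 520, so k = -65.

-65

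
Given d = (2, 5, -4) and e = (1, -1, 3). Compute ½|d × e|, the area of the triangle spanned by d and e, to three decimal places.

8.216

i: 5·3 - (-4)·(-1) = 15 - 4 = 11
j: (-4)·1 - 2·3 = -4 - 6 = -10
k: 2·(-1) - 5·1 = -2 - 5 = -7
d × e = (11, -10, -7)
|d × e| = √(11² + (-10)² + (-7)²) = √270 ≈ 16.4317
area = ½ · 16.4317 ≈ 8.216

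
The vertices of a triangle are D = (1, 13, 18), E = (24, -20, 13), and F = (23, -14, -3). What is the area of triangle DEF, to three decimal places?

DE = (23, -33, -5),  DF = (22, -27, -21)
i: (-33)·(-21) - (-5)·(-27) = 693 - 135 = 558
j: (-5)·22 - 23·(-21) = -110 - (-483) = 373
k: 23·(-27) - (-33)·22 = -621 - (-726) = 105
DE × DF = (558, 373, 105)
|DE × DF| = √461518 ≈ 679.3512
area = ½ · 679.3512 ≈ 339.676

339.676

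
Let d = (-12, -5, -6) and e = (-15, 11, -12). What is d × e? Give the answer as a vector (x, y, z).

(126, -54, -207)

i: (-5)·(-12) - (-6)·11 = 60 - (-66) = 126
j: (-6)·(-15) - (-12)·(-12) = 90 - 144 = -54
k: (-12)·11 - (-5)·(-15) = -132 - 75 = -207
d × e = (126, -54, -207)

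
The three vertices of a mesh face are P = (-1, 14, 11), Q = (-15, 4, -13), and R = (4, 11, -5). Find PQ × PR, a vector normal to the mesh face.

PQ = (-14, -10, -24)
PR = (5, -3, -16)
i: (-10)·(-16) - (-24)·(-3) = 160 - 72 = 88
j: (-24)·5 - (-14)·(-16) = -120 - 224 = -344
k: (-14)·(-3) - (-10)·5 = 42 - (-50) = 92
PQ × PR = (88, -344, 92)

(88, -344, 92)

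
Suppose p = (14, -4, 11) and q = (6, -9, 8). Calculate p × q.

(67, -46, -102)

i: (-4)·8 - 11·(-9) = -32 - (-99) = 67
j: 11·6 - 14·8 = 66 - 112 = -46
k: 14·(-9) - (-4)·6 = -126 - (-24) = -102
p × q = (67, -46, -102)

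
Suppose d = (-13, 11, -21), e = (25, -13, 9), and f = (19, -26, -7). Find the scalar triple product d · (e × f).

e × f:
i: (-13)·(-7) - 9·(-26) = 91 - (-234) = 325
j: 9·19 - 25·(-7) = 171 - (-175) = 346
k: 25·(-26) - (-13)·19 = -650 - (-247) = -403
e × f = (325, 346, -403)
d · (e × f) = (-13)·325 + 11·346 + (-21)·(-403) = -4225 + 3806 + 8463 = 8044

8044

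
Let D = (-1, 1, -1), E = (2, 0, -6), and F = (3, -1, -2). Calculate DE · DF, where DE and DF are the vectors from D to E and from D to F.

19

DE = E − D = (3, -1, -5)
DF = F − D = (4, -2, -1)
DE · DF = 3·4 + (-1)·(-2) + (-5)·(-1) = 12 + 2 + 5 = 19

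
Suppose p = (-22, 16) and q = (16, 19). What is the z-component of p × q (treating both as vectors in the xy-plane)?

-674

(-22)·19 - 16·16 = -418 - 256 = -674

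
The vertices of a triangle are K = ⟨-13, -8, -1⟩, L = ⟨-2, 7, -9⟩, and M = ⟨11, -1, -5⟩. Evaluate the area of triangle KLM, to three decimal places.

KL = (11, 15, -8),  KM = (24, 7, -4)
i: 15·(-4) - (-8)·7 = -60 - (-56) = -4
j: (-8)·24 - 11·(-4) = -192 - (-44) = -148
k: 11·7 - 15·24 = 77 - 360 = -283
KL × KM = (-4, -148, -283)
|KL × KM| = √102009 ≈ 319.3885
area = ½ · 319.3885 ≈ 159.694

159.694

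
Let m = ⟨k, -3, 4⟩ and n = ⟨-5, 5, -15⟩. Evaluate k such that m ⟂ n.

m · n = k·(-5) + (-3)·5 + 4·(-15) = -75 - 5k
Set equal to 0: -5k = 75, so k = -15.

-15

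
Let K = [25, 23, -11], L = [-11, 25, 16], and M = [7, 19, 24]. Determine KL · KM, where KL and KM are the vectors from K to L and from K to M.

KL = L − K = (-36, 2, 27)
KM = M − K = (-18, -4, 35)
KL · KM = (-36)·(-18) + 2·(-4) + 27·35 = 648 - 8 + 945 = 1585

1585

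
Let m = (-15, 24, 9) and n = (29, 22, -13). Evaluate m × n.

(-510, 66, -1026)

i: 24·(-13) - 9·22 = -312 - 198 = -510
j: 9·29 - (-15)·(-13) = 261 - 195 = 66
k: (-15)·22 - 24·29 = -330 - 696 = -1026
m × n = (-510, 66, -1026)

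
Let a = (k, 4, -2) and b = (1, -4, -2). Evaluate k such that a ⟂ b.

a · b = k·1 + 4·(-4) + (-2)·(-2) = -12 + 1k
Set equal to 0: 1k = 12, so k = 12.

12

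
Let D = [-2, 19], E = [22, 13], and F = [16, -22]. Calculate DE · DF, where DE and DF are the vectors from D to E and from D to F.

DE = E − D = (24, -6)
DF = F − D = (18, -41)
DE · DF = 24·18 + (-6)·(-41) = 432 + 246 = 678

678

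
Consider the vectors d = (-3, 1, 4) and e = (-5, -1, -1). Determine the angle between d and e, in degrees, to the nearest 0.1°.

d · e = (-3)·(-5) + 1·(-1) + 4·(-1) = 15 - 1 - 4 = 10
|d|² = 9 + 1 + 16 = 26,  |d| = √26 ≈ 5.099020
|e|² = 25 + 1 + 1 = 27,  |e| = √27 ≈ 5.196152
cos θ = 10 / (5.099020 · 5.196152) ≈ 0.37743
θ = arccos(0.37743) ≈ 67.8°

67.8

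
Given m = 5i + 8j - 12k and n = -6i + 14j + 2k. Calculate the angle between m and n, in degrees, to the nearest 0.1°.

75.7

m · n = 5·(-6) + 8·14 + (-12)·2 = -30 + 112 - 24 = 58
|m|² = 25 + 64 + 144 = 233,  |m| = √233 ≈ 15.264338
|n|² = 36 + 196 + 4 = 236,  |n| = √236 ≈ 15.362291
cos θ = 58 / (15.264338 · 15.362291) ≈ 0.24734
θ = arccos(0.24734) ≈ 75.7°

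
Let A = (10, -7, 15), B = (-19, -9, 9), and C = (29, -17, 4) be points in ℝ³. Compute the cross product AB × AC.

(-38, -433, 328)

AB = (-29, -2, -6)
AC = (19, -10, -11)
i: (-2)·(-11) - (-6)·(-10) = 22 - 60 = -38
j: (-6)·19 - (-29)·(-11) = -114 - 319 = -433
k: (-29)·(-10) - (-2)·19 = 290 - (-38) = 328
AB × AC = (-38, -433, 328)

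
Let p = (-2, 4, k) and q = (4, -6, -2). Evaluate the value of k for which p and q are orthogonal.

-16

p · q = (-2)·4 + 4·(-6) + k·(-2) = -32 - 2k
Set equal to 0: -2k = 32, so k = -16.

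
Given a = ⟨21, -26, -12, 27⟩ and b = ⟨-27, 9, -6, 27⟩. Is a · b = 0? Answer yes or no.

a · b = 21·(-27) + (-26)·9 + (-12)·(-6) + 27·27 = -567 - 234 + 72 + 729 = 0
Zero, so the vectors are orthogonal.

yes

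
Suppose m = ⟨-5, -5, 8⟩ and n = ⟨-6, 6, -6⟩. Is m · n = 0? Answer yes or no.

no

m · n = (-5)·(-6) + (-5)·6 + 8·(-6) = 30 - 30 - 48 = -48
Nonzero, so the vectors are not orthogonal.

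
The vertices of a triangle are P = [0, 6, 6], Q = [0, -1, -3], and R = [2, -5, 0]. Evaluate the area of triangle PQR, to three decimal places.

PQ = (0, -7, -9),  PR = (2, -11, -6)
i: (-7)·(-6) - (-9)·(-11) = 42 - 99 = -57
j: (-9)·2 - 0·(-6) = -18 - 0 = -18
k: 0·(-11) - (-7)·2 = 0 - (-14) = 14
PQ × PR = (-57, -18, 14)
|PQ × PR| = √3769 ≈ 61.3922
area = ½ · 61.3922 ≈ 30.696

30.696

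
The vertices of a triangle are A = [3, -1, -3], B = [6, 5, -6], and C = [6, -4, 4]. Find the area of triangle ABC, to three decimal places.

26.067

AB = (3, 6, -3),  AC = (3, -3, 7)
i: 6·7 - (-3)·(-3) = 42 - 9 = 33
j: (-3)·3 - 3·7 = -9 - 21 = -30
k: 3·(-3) - 6·3 = -9 - 18 = -27
AB × AC = (33, -30, -27)
|AB × AC| = √2718 ≈ 52.1344
area = ½ · 52.1344 ≈ 26.067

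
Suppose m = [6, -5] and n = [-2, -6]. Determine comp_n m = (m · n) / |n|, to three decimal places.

2.846

m · n = 6·(-2) + (-5)·(-6) = -12 + 30 = 18
|n| = √(4 + 36) = √40 ≈ 6.3246
comp_n m = 18 / √40 ≈ 2.846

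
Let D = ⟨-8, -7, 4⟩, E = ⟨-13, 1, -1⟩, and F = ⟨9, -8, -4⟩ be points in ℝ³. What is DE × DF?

(-69, -125, -131)

DE = (-5, 8, -5)
DF = (17, -1, -8)
i: 8·(-8) - (-5)·(-1) = -64 - 5 = -69
j: (-5)·17 - (-5)·(-8) = -85 - 40 = -125
k: (-5)·(-1) - 8·17 = 5 - 136 = -131
DE × DF = (-69, -125, -131)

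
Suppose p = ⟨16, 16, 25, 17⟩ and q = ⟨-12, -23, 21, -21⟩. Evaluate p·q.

-392

p · q = 16·(-12) + 16·(-23) + 25·21 + 17·(-21) = -192 - 368 + 525 - 357 = -392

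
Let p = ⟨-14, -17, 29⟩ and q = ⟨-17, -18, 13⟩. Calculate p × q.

i: (-17)·13 - 29·(-18) = -221 - (-522) = 301
j: 29·(-17) - (-14)·13 = -493 - (-182) = -311
k: (-14)·(-18) - (-17)·(-17) = 252 - 289 = -37
p × q = (301, -311, -37)

(301, -311, -37)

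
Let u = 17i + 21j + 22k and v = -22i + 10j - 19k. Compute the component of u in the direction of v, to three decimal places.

-18.932

u · v = 17·(-22) + 21·10 + 22·(-19) = -374 + 210 - 418 = -582
|v| = √(484 + 100 + 361) = √945 ≈ 30.7409
comp_v u = -582 / √945 ≈ -18.932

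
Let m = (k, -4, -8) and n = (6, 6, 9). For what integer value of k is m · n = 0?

16

m · n = k·6 + (-4)·6 + (-8)·9 = -96 + 6k
Set equal to 0: 6k = 96, so k = 16.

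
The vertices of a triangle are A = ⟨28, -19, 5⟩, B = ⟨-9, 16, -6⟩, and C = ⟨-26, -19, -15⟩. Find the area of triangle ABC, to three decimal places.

AB = (-37, 35, -11),  AC = (-54, 0, -20)
i: 35·(-20) - (-11)·0 = -700 - 0 = -700
j: (-11)·(-54) - (-37)·(-20) = 594 - 740 = -146
k: (-37)·0 - 35·(-54) = 0 - (-1890) = 1890
AB × AC = (-700, -146, 1890)
|AB × AC| = √4083416 ≈ 2020.7464
area = ½ · 2020.7464 ≈ 1010.373

1010.373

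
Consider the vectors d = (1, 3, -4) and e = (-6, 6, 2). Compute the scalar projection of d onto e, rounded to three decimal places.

d · e = 1·(-6) + 3·6 + (-4)·2 = -6 + 18 - 8 = 4
|e| = √(36 + 36 + 4) = √76 ≈ 8.7178
comp_e d = 4 / √76 ≈ 0.459

0.459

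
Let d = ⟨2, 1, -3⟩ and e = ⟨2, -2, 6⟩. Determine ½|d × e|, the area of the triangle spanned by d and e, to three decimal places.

i: 1·6 - (-3)·(-2) = 6 - 6 = 0
j: (-3)·2 - 2·6 = -6 - 12 = -18
k: 2·(-2) - 1·2 = -4 - 2 = -6
d × e = (0, -18, -6)
|d × e| = √(0² + (-18)² + (-6)²) = √360 ≈ 18.9737
area = ½ · 18.9737 ≈ 9.487

9.487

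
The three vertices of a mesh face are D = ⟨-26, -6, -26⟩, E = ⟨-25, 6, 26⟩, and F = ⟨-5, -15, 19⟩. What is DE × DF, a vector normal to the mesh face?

DE = (1, 12, 52)
DF = (21, -9, 45)
i: 12·45 - 52·(-9) = 540 - (-468) = 1008
j: 52·21 - 1·45 = 1092 - 45 = 1047
k: 1·(-9) - 12·21 = -9 - 252 = -261
DE × DF = (1008, 1047, -261)

(1008, 1047, -261)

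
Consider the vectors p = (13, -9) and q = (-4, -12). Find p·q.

56

p · q = 13·(-4) + (-9)·(-12) = -52 + 108 = 56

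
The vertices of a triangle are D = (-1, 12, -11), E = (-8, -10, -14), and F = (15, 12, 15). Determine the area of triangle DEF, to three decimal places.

342.434

DE = (-7, -22, -3),  DF = (16, 0, 26)
i: (-22)·26 - (-3)·0 = -572 - 0 = -572
j: (-3)·16 - (-7)·26 = -48 - (-182) = 134
k: (-7)·0 - (-22)·16 = 0 - (-352) = 352
DE × DF = (-572, 134, 352)
|DE × DF| = √469044 ≈ 684.8679
area = ½ · 684.8679 ≈ 342.434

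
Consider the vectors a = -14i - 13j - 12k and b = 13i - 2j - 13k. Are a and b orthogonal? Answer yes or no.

a · b = (-14)·13 + (-13)·(-2) + (-12)·(-13) = -182 + 26 + 156 = 0
Zero, so the vectors are orthogonal.

yes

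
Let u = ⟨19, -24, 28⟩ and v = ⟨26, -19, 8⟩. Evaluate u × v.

(340, 576, 263)

i: (-24)·8 - 28·(-19) = -192 - (-532) = 340
j: 28·26 - 19·8 = 728 - 152 = 576
k: 19·(-19) - (-24)·26 = -361 - (-624) = 263
u × v = (340, 576, 263)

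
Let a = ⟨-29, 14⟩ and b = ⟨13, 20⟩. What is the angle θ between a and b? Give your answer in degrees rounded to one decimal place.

a · b = (-29)·13 + 14·20 = -377 + 280 = -97
|a|² = 841 + 196 = 1037,  |a| = √1037 ≈ 32.202484
|b|² = 169 + 400 = 569,  |b| = √569 ≈ 23.853721
cos θ = -97 / (32.202484 · 23.853721) ≈ -0.12628
θ = arccos(-0.12628) ≈ 97.3°

97.3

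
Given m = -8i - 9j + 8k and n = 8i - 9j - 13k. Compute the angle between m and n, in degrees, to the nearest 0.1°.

m · n = (-8)·8 + (-9)·(-9) + 8·(-13) = -64 + 81 - 104 = -87
|m|² = 64 + 81 + 64 = 209,  |m| = √209 ≈ 14.456832
|n|² = 64 + 81 + 169 = 314,  |n| = √314 ≈ 17.720045
cos θ = -87 / (14.456832 · 17.720045) ≈ -0.33961
θ = arccos(-0.33961) ≈ 109.9°

109.9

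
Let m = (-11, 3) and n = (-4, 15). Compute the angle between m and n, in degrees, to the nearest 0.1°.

m · n = (-11)·(-4) + 3·15 = 44 + 45 = 89
|m|² = 121 + 9 = 130,  |m| = √130 ≈ 11.401754
|n|² = 16 + 225 = 241,  |n| = √241 ≈ 15.524175
cos θ = 89 / (11.401754 · 15.524175) ≈ 0.50282
θ = arccos(0.50282) ≈ 59.8°

59.8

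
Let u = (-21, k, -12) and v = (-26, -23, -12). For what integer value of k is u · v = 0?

30

u · v = (-21)·(-26) + k·(-23) + (-12)·(-12) = 690 - 23k
Set equal to 0: -23k = -690, so k = 30.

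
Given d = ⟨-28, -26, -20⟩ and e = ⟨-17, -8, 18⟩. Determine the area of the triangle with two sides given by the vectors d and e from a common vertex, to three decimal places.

537.179

i: (-26)·18 - (-20)·(-8) = -468 - 160 = -628
j: (-20)·(-17) - (-28)·18 = 340 - (-504) = 844
k: (-28)·(-8) - (-26)·(-17) = 224 - 442 = -218
d × e = (-628, 844, -218)
|d × e| = √((-628)² + 844² + (-218)²) = √1154244 ≈ 1074.3575
area = ½ · 1074.3575 ≈ 537.179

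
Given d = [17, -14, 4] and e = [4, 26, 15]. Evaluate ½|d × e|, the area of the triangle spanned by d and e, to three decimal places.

317.695

i: (-14)·15 - 4·26 = -210 - 104 = -314
j: 4·4 - 17·15 = 16 - 255 = -239
k: 17·26 - (-14)·4 = 442 - (-56) = 498
d × e = (-314, -239, 498)
|d × e| = √((-314)² + (-239)² + 498²) = √403721 ≈ 635.3904
area = ½ · 635.3904 ≈ 317.695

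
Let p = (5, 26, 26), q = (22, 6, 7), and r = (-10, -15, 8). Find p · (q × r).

q × r:
i: 6·8 - 7·(-15) = 48 - (-105) = 153
j: 7·(-10) - 22·8 = -70 - 176 = -246
k: 22·(-15) - 6·(-10) = -330 - (-60) = -270
q × r = (153, -246, -270)
p · (q × r) = 5·153 + 26·(-246) + 26·(-270) = 765 - 6396 - 7020 = -12651

-12651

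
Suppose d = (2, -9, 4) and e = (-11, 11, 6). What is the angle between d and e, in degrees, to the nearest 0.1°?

d · e = 2·(-11) + (-9)·11 + 4·6 = -22 - 99 + 24 = -97
|d|² = 4 + 81 + 16 = 101,  |d| = √101 ≈ 10.049876
|e|² = 121 + 121 + 36 = 278,  |e| = √278 ≈ 16.673332
cos θ = -97 / (10.049876 · 16.673332) ≈ -0.57888
θ = arccos(-0.57888) ≈ 125.4°

125.4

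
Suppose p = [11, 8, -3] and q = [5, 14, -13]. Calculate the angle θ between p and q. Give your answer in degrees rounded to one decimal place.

p · q = 11·5 + 8·14 + (-3)·(-13) = 55 + 112 + 39 = 206
|p|² = 121 + 64 + 9 = 194,  |p| = √194 ≈ 13.928388
|q|² = 25 + 196 + 169 = 390,  |q| = √390 ≈ 19.748418
cos θ = 206 / (13.928388 · 19.748418) ≈ 0.74892
θ = arccos(0.74892) ≈ 41.5°

41.5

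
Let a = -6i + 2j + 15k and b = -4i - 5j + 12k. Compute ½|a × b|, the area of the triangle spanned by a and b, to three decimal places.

i: 2·12 - 15·(-5) = 24 - (-75) = 99
j: 15·(-4) - (-6)·12 = -60 - (-72) = 12
k: (-6)·(-5) - 2·(-4) = 30 - (-8) = 38
a × b = (99, 12, 38)
|a × b| = √(99² + 12² + 38²) = √11389 ≈ 106.7193
area = ½ · 106.7193 ≈ 53.360

53.360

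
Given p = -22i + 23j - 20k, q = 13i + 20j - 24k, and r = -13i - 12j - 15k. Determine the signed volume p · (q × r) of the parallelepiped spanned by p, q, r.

q × r:
i: 20·(-15) - (-24)·(-12) = -300 - 288 = -588
j: (-24)·(-13) - 13·(-15) = 312 - (-195) = 507
k: 13·(-12) - 20·(-13) = -156 - (-260) = 104
q × r = (-588, 507, 104)
p · (q × r) = (-22)·(-588) + 23·507 + (-20)·104 = 12936 + 11661 - 2080 = 22517

22517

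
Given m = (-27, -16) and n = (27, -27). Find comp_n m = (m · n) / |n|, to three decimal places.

m · n = (-27)·27 + (-16)·(-27) = -729 + 432 = -297
|n| = √(729 + 729) = √1458 ≈ 38.1838
comp_n m = -297 / √1458 ≈ -7.778

-7.778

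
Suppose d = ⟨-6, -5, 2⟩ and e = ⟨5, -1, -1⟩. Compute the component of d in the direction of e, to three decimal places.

d · e = (-6)·5 + (-5)·(-1) + 2·(-1) = -30 + 5 - 2 = -27
|e| = √(25 + 1 + 1) = √27 ≈ 5.1962
comp_e d = -27 / √27 ≈ -5.196

-5.196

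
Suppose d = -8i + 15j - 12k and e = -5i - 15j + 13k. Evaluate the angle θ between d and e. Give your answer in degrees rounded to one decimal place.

d · e = (-8)·(-5) + 15·(-15) + (-12)·13 = 40 - 225 - 156 = -341
|d|² = 64 + 225 + 144 = 433,  |d| = √433 ≈ 20.808652
|e|² = 25 + 225 + 169 = 419,  |e| = √419 ≈ 20.469489
cos θ = -341 / (20.808652 · 20.469489) ≈ -0.80058
θ = arccos(-0.80058) ≈ 143.2°

143.2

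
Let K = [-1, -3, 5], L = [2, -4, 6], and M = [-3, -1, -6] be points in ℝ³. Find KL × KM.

KL = (3, -1, 1)
KM = (-2, 2, -11)
i: (-1)·(-11) - 1·2 = 11 - 2 = 9
j: 1·(-2) - 3·(-11) = -2 - (-33) = 31
k: 3·2 - (-1)·(-2) = 6 - 2 = 4
KL × KM = (9, 31, 4)

(9, 31, 4)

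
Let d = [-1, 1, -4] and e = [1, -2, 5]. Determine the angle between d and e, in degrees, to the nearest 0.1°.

d · e = (-1)·1 + 1·(-2) + (-4)·5 = -1 - 2 - 20 = -23
|d|² = 1 + 1 + 16 = 18,  |d| = √18 ≈ 4.242641
|e|² = 1 + 4 + 25 = 30,  |e| = √30 ≈ 5.477226
cos θ = -23 / (4.242641 · 5.477226) ≈ -0.98976
θ = arccos(-0.98976) ≈ 171.8°

171.8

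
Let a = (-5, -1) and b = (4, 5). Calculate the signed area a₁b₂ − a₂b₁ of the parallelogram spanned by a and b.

-21

(-5)·5 - (-1)·4 = -25 - (-4) = -21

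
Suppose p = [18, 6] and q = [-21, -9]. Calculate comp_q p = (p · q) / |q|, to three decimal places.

p · q = 18·(-21) + 6·(-9) = -378 - 54 = -432
|q| = √(441 + 81) = √522 ≈ 22.8473
comp_q p = -432 / √522 ≈ -18.908

-18.908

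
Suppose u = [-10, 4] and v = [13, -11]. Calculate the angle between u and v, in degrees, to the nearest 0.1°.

161.6

u · v = (-10)·13 + 4·(-11) = -130 - 44 = -174
|u|² = 100 + 16 = 116,  |u| = √116 ≈ 10.770330
|v|² = 169 + 121 = 290,  |v| = √290 ≈ 17.029386
cos θ = -174 / (10.770330 · 17.029386) ≈ -0.94868
θ = arccos(-0.94868) ≈ 161.6°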